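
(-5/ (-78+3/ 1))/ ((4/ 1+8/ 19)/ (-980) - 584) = -133/ 1165089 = -0.00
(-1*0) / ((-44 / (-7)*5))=0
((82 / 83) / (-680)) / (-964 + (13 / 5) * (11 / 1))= 41 / 26396988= 0.00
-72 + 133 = 61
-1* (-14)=14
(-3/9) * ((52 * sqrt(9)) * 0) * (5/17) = 0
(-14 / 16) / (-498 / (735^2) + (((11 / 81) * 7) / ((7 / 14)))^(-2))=-152523525 / 48062662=-3.17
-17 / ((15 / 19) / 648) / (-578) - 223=-16903 / 85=-198.86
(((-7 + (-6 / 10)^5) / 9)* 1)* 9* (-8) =176944 / 3125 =56.62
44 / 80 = 11 / 20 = 0.55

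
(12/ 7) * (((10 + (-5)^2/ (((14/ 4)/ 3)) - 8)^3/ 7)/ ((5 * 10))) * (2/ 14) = 9.00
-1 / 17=-0.06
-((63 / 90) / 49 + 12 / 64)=-0.20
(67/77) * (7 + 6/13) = 6499/1001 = 6.49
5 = 5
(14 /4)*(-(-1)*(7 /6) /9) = 0.45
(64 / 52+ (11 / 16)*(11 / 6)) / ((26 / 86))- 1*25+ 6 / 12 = -263801 / 16224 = -16.26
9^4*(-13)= -85293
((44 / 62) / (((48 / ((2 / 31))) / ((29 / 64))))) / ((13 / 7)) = 2233 / 9594624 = 0.00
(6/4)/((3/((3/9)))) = 0.17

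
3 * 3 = 9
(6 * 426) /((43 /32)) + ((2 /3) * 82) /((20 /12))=416012 /215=1934.94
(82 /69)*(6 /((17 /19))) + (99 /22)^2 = 44135 /1564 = 28.22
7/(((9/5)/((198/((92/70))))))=13475/23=585.87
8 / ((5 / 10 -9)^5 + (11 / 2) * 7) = -256 / 1418625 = -0.00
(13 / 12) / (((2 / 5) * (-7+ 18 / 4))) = -13 / 12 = -1.08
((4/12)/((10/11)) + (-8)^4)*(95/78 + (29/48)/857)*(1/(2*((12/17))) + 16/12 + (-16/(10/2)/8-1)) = 6166752594079/1925164800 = 3203.23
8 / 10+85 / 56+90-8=23609 / 280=84.32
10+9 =19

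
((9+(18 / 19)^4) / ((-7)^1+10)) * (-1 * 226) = -96265830 / 130321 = -738.68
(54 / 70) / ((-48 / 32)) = -18 / 35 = -0.51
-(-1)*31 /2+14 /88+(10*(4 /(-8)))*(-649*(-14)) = -1998231 /44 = -45414.34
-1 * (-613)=613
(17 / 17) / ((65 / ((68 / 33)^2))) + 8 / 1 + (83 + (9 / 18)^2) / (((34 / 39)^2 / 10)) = 180580465073 / 163654920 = 1103.42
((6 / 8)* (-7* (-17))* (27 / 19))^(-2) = 5776 / 92910321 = 0.00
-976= -976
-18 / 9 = -2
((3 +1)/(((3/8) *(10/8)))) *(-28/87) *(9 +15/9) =-114688/3915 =-29.29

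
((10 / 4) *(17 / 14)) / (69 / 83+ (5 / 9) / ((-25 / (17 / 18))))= 2857275 / 762706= 3.75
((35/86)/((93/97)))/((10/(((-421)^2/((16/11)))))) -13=1320485861/255936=5159.44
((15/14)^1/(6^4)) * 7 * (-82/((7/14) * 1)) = -205/216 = -0.95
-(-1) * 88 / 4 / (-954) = -11 / 477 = -0.02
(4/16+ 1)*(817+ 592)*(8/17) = 14090/17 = 828.82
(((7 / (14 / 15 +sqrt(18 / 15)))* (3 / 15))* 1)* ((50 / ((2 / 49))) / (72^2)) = -60025 / 63936 +8575* sqrt(30) / 42624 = 0.16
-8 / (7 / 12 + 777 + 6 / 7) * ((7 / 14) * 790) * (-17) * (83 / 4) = 93633960 / 65389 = 1431.95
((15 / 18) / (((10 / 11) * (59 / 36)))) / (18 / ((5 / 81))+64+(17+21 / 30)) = 330 / 220247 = 0.00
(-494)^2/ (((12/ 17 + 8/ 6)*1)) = 239343/ 2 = 119671.50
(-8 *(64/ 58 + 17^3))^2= 1299764165184/ 841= 1545498412.82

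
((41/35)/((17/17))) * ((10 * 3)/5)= 246/35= 7.03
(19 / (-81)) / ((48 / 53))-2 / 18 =-1439 / 3888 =-0.37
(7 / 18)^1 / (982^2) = 7 / 17357832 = 0.00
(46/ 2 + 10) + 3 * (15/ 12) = 147/ 4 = 36.75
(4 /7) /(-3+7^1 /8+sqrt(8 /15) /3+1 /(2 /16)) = 203040 /2083921-1536 * sqrt(30) /2083921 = 0.09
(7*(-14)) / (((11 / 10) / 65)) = -63700 / 11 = -5790.91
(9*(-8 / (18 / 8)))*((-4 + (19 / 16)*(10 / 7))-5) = 1636 / 7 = 233.71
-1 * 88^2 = -7744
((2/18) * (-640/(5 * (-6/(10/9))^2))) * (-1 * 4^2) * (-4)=-204800/6561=-31.21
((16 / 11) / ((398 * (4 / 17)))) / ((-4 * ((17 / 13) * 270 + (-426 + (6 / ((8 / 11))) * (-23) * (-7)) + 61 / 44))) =-221 / 71524580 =-0.00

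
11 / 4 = 2.75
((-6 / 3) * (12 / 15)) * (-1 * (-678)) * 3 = -16272 / 5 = -3254.40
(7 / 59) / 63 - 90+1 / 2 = -95047 / 1062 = -89.50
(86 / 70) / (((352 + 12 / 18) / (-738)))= -47601 / 18515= -2.57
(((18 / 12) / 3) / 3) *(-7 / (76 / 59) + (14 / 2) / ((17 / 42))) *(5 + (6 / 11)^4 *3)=107390549 / 10317912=10.41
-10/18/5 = -1/9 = -0.11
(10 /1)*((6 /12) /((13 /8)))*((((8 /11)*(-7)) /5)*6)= -2688 /143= -18.80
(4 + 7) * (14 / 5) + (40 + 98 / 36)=6617 / 90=73.52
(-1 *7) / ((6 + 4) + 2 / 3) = -21 / 32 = -0.66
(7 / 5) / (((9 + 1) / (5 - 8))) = -21 / 50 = -0.42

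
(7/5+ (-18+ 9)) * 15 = -114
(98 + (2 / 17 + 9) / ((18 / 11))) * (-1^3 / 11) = -31693 / 3366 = -9.42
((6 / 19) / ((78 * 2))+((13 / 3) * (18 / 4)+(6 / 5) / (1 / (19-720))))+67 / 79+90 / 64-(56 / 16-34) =-2463145111 / 3122080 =-788.94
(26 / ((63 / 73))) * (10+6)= 30368 / 63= 482.03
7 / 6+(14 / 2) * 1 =49 / 6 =8.17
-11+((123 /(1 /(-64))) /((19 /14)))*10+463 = -1093492 /19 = -57552.21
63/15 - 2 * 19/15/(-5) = 4.71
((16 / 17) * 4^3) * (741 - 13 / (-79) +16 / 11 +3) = 663493632 / 14773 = 44912.59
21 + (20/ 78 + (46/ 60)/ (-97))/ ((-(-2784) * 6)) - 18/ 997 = 13218983194877/ 630016583040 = 20.98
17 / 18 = 0.94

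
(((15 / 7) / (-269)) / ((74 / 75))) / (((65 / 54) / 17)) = -103275 / 905723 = -0.11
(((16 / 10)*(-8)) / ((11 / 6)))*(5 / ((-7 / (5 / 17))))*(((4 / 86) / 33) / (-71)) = -0.00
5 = 5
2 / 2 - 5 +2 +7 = 5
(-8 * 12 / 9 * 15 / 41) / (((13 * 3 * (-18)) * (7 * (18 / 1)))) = 40 / 906633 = 0.00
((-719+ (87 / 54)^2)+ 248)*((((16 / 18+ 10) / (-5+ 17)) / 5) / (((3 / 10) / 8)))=-2266.85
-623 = -623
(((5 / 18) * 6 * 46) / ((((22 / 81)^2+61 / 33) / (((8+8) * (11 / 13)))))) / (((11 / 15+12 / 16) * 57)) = 19476547200 / 3049723573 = 6.39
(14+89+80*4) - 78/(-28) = 425.79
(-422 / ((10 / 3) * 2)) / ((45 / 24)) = -844 / 25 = -33.76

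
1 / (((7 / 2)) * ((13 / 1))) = 2 / 91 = 0.02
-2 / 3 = -0.67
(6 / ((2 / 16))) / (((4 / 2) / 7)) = 168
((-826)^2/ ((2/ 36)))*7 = 85966776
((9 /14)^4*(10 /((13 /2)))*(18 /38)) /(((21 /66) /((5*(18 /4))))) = 146146275 /16605316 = 8.80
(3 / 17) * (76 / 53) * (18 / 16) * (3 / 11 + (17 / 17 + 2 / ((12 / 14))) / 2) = 0.55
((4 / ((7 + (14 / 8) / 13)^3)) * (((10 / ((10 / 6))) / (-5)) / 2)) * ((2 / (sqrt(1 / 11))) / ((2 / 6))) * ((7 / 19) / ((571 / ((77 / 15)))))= -37120512 * sqrt(11) / 282654150275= -0.00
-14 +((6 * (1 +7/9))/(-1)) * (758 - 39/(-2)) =-24922/3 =-8307.33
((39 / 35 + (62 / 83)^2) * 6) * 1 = 2419266 / 241115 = 10.03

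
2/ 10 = 1/ 5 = 0.20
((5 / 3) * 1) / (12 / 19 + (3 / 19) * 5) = 95 / 81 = 1.17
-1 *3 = -3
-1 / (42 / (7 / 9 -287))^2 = -33856 / 729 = -46.44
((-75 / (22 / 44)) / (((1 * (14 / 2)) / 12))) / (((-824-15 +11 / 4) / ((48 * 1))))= 23040 / 1561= 14.76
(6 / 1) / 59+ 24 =1422 / 59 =24.10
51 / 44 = 1.16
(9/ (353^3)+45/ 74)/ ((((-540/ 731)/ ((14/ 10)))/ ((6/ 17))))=-66200422659/ 162751814900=-0.41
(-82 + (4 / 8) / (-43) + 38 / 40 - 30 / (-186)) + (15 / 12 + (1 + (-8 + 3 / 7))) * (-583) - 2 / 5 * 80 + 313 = 308155577 / 93310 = 3302.49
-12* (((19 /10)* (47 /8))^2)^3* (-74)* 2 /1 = 56290062662207593239 /16384000000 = 3435672769.91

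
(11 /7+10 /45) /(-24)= -0.07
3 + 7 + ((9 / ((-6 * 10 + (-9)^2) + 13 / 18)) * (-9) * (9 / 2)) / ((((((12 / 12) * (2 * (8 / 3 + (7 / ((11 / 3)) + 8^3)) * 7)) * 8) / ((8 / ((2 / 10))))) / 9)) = 923409695 / 93315278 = 9.90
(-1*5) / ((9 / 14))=-70 / 9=-7.78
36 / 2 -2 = 16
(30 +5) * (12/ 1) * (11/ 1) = 4620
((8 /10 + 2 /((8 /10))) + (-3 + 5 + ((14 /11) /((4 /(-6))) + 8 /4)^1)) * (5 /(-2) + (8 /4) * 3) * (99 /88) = 37359 /1760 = 21.23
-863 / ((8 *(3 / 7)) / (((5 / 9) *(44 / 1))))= -332255 / 54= -6152.87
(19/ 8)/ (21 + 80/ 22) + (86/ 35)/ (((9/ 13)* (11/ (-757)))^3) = -177695081597792623/ 73626288120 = -2413473.31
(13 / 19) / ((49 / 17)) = 221 / 931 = 0.24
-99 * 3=-297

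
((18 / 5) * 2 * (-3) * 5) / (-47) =108 / 47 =2.30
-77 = -77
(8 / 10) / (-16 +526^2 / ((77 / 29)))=77 / 10027965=0.00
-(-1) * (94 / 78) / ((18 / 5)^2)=1175 / 12636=0.09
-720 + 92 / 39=-27988 / 39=-717.64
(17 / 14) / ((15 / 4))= 34 / 105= 0.32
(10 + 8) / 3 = 6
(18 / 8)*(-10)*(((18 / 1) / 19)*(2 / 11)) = -3.88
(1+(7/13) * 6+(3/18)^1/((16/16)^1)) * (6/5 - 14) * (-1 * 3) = 10976/65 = 168.86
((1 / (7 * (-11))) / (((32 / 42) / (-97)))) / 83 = 291 / 14608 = 0.02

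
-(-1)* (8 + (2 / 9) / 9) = 650 / 81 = 8.02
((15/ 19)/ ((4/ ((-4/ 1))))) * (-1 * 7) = 105/ 19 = 5.53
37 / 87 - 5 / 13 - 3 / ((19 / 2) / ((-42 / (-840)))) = 5347 / 214890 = 0.02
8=8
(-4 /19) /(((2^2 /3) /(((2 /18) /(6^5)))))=-0.00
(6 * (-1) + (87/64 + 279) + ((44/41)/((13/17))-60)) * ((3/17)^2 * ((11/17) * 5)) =214308765/9858368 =21.74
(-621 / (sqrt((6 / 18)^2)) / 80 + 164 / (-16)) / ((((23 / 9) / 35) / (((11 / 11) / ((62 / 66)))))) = -5577957 / 11408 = -488.95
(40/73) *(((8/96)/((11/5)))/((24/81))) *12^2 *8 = 64800/803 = 80.70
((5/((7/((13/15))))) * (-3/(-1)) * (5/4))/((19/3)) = 195/532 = 0.37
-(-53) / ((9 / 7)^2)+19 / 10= 27509 / 810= 33.96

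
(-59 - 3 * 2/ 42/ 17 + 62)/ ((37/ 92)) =32752/ 4403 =7.44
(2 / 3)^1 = 2 / 3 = 0.67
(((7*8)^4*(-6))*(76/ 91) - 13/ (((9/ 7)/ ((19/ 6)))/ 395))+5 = -34603821977/ 702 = -49293193.70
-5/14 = -0.36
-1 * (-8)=8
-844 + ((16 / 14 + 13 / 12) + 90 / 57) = -1340951 / 1596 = -840.19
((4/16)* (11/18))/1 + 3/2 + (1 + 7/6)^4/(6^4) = 2804593/1679616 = 1.67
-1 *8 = -8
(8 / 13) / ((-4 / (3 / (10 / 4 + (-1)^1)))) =-4 / 13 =-0.31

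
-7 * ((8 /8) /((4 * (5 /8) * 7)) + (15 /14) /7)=-103 /70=-1.47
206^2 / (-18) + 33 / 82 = -1739579 / 738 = -2357.15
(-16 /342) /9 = -8 /1539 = -0.01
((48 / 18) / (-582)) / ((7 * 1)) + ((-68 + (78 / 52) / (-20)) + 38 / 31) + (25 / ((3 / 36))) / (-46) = -12787619909 / 174285720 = -73.37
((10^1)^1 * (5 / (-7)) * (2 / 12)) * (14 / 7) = -50 / 21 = -2.38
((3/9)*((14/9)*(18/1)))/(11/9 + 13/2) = 1.21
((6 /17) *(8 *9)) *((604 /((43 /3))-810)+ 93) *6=-4424544 /43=-102896.37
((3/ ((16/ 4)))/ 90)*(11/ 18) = 11/ 2160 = 0.01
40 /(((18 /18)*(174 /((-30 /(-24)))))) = 25 /87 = 0.29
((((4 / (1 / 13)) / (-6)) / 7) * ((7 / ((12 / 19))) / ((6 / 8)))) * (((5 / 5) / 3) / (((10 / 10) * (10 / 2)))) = -494 / 405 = -1.22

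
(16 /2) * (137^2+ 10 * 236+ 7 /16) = 338071 /2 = 169035.50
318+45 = 363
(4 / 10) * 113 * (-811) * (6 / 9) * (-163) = 59751236 / 15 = 3983415.73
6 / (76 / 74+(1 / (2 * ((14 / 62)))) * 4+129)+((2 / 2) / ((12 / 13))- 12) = -4693553 / 431652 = -10.87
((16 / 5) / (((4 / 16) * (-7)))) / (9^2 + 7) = -0.02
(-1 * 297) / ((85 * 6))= -99 / 170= -0.58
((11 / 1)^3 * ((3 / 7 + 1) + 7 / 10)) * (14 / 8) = 198319 / 40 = 4957.98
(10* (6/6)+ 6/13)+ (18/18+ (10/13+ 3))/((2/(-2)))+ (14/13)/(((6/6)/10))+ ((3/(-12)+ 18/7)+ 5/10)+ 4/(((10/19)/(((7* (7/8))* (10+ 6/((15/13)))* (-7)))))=-44896097/9100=-4933.64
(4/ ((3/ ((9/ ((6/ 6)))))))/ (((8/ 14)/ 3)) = 63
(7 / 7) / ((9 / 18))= 2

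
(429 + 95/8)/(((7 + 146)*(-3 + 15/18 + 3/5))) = -17635/9588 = -1.84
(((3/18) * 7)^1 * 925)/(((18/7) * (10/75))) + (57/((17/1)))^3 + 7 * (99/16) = 2284127423/707472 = 3228.58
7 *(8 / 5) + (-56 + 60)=15.20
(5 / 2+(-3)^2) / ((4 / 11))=253 / 8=31.62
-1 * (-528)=528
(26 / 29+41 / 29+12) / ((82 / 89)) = 36935 / 2378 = 15.53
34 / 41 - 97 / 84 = -1121 / 3444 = -0.33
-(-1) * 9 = 9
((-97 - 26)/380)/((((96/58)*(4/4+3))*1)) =-1189/24320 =-0.05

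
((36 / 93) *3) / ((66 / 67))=402 / 341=1.18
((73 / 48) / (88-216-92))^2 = 5329 / 111513600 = 0.00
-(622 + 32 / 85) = -622.38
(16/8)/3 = 0.67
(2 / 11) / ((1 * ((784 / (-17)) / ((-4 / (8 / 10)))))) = 85 / 4312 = 0.02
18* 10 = 180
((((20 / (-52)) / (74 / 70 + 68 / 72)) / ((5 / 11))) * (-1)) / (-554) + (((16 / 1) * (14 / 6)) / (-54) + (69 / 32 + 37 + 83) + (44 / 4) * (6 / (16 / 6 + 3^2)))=52367215087171 / 411946909920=127.12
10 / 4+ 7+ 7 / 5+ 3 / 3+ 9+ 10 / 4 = 117 / 5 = 23.40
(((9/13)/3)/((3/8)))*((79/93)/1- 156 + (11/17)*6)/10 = -191324/20553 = -9.31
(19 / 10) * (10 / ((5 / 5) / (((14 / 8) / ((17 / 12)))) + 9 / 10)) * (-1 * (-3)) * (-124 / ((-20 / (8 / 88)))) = 74214 / 3949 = 18.79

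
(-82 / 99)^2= 6724 / 9801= 0.69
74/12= 37/6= 6.17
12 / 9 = 1.33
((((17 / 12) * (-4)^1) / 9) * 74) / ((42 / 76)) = -47804 / 567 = -84.31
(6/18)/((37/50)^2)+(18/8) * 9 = 342667/16428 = 20.86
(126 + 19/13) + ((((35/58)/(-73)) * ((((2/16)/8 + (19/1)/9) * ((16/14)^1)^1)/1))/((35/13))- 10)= 465473321/3963024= 117.45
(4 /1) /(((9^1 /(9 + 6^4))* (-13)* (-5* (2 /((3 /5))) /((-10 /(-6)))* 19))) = 58 /247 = 0.23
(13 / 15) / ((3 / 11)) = 143 / 45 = 3.18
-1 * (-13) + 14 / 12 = 85 / 6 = 14.17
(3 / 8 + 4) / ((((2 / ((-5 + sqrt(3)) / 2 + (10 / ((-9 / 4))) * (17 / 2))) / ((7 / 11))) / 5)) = -888125 / 3168 + 1225 * sqrt(3) / 352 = -274.31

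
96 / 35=2.74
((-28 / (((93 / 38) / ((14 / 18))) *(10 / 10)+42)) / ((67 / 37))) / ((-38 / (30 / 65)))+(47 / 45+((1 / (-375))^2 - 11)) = -4879215088387 / 490304953125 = -9.95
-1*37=-37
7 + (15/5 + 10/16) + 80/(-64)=75/8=9.38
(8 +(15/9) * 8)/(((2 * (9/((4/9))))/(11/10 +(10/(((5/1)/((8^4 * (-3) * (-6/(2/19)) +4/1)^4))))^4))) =11452896048938692622424684755075068845814059572819522602667916206756466176172578133333333333333568/405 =28278755676391833635616510000000000000000000000000000000000000000000000000000000000000000000000.00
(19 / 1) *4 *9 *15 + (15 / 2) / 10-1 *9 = 41007 / 4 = 10251.75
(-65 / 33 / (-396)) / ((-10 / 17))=-221 / 26136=-0.01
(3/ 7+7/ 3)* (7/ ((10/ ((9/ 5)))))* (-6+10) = 348/ 25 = 13.92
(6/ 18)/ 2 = 1/ 6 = 0.17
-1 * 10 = -10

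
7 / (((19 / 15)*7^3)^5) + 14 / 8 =11755432307211389857 / 6717389889833344204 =1.75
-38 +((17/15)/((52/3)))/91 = -899063/23660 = -38.00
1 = 1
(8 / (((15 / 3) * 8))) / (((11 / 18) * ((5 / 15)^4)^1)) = 1458 / 55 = 26.51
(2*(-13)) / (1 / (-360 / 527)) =9360 / 527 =17.76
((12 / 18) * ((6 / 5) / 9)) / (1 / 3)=4 / 15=0.27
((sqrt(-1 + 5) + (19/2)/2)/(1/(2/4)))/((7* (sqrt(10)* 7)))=27* sqrt(10)/3920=0.02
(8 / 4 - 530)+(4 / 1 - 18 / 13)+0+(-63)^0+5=-6752 / 13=-519.38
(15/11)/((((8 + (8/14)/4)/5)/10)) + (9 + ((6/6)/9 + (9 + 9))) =66746/1881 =35.48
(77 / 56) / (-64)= -0.02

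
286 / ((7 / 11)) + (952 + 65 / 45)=88381 / 63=1402.87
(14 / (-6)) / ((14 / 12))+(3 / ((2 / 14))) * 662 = 13900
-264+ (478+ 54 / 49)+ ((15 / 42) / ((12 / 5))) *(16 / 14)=31645 / 147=215.27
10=10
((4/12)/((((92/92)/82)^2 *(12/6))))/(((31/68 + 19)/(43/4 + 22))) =7487174/3969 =1886.41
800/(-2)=-400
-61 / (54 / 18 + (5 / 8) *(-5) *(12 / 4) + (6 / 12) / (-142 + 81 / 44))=3009496 / 314693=9.56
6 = 6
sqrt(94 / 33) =sqrt(3102) / 33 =1.69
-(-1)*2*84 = 168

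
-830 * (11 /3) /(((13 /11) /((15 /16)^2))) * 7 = -26362875 /1664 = -15843.07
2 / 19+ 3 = 59 / 19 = 3.11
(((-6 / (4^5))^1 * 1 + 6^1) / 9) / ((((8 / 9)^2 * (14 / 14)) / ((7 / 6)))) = 64449 / 65536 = 0.98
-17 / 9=-1.89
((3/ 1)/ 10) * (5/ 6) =1/ 4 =0.25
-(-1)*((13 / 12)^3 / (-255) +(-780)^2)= 268085373803 / 440640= 608400.00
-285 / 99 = -95 / 33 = -2.88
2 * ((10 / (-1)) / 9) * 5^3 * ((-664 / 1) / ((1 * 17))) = 10849.67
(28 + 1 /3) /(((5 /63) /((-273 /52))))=-7497 /4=-1874.25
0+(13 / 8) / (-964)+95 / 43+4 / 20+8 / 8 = 5650101 / 1658080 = 3.41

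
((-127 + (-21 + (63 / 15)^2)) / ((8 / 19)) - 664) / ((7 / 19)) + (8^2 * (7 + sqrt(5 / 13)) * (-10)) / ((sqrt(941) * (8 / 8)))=-3699699 / 1400 - 640 * sqrt(941) * (sqrt(65) + 91) / 12233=-2801.62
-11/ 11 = -1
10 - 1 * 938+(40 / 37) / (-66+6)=-103010 / 111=-928.02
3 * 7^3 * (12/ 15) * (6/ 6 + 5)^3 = 889056/ 5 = 177811.20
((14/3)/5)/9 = 14/135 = 0.10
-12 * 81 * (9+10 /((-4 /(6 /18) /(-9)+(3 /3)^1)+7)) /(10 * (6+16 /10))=-34263 /266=-128.81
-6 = -6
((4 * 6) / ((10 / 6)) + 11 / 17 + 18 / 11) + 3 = 18404 / 935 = 19.68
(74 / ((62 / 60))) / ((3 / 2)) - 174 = -3914 / 31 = -126.26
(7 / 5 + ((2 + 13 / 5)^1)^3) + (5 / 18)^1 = 222781 / 2250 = 99.01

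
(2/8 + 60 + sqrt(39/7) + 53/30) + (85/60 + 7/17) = sqrt(273)/7 + 32561/510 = 66.21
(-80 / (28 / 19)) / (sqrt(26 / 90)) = -1140 *sqrt(65) / 91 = -101.00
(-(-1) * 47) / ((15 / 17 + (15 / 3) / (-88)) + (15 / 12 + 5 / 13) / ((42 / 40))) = 19195176 / 972955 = 19.73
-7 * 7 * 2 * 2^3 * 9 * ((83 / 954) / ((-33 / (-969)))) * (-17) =178655176 / 583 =306441.13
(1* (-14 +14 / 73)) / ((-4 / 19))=4788 / 73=65.59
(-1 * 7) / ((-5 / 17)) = 119 / 5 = 23.80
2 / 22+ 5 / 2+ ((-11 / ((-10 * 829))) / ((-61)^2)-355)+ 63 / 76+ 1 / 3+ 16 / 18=-40657898968303 / 116046752580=-350.36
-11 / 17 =-0.65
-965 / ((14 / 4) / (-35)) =9650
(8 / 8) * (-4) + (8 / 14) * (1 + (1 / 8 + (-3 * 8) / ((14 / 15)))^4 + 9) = 4216846576609 / 17210368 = 245017.80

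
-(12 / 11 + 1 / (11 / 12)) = -24 / 11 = -2.18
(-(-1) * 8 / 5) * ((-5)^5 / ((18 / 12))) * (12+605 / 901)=-114170000 / 2703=-42238.25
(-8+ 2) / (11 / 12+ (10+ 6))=-72 / 203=-0.35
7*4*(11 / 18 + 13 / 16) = 1435 / 36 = 39.86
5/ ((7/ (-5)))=-3.57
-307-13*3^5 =-3466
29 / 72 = 0.40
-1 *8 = -8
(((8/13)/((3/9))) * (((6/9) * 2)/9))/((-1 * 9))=-32/1053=-0.03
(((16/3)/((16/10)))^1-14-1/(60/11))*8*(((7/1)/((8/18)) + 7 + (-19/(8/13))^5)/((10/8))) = 39900114655219/20480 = 1948247785.90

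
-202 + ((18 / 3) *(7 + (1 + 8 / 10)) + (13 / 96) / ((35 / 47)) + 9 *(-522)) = -16285981 / 3360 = -4847.02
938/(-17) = -938/17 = -55.18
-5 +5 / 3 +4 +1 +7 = 26 / 3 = 8.67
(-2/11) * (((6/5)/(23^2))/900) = -1/2182125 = -0.00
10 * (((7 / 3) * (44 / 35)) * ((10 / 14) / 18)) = 220 / 189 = 1.16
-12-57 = -69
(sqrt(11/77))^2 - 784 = -5487/7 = -783.86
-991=-991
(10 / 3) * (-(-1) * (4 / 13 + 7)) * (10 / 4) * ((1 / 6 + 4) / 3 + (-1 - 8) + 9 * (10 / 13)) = -382375 / 9126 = -41.90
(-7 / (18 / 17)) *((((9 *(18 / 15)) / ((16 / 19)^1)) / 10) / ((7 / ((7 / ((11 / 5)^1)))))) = -6783 / 1760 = -3.85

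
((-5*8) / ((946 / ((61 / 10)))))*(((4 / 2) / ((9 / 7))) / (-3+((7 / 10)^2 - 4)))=24400 / 395901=0.06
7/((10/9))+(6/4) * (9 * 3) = 234/5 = 46.80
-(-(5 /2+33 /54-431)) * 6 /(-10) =3851 /15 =256.73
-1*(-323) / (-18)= -17.94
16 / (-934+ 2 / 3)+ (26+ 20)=8047 / 175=45.98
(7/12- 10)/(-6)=113/72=1.57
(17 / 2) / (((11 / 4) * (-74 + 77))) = 1.03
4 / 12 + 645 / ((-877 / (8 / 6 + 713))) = -1381358 / 2631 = -525.03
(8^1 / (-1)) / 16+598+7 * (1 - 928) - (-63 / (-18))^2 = -23615 / 4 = -5903.75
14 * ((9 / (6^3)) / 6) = 7 / 72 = 0.10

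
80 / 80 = 1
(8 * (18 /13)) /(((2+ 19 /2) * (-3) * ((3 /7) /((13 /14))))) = -16 /23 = -0.70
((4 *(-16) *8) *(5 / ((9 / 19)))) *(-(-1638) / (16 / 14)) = -7745920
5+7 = 12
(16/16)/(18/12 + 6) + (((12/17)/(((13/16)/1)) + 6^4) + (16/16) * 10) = 4332712/3315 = 1307.00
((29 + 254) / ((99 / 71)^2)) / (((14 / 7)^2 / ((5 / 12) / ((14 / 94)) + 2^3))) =1293928921 / 3293136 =392.92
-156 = -156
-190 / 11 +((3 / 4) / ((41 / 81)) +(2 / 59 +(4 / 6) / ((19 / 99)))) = -24840599 / 2022284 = -12.28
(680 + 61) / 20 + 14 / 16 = 1517 / 40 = 37.92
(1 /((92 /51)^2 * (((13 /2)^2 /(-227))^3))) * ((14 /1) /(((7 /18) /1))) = -4381072255152 /2553381961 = -1715.79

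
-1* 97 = -97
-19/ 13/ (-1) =19/ 13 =1.46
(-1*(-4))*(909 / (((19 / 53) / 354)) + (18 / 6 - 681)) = 68167104 / 19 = 3587742.32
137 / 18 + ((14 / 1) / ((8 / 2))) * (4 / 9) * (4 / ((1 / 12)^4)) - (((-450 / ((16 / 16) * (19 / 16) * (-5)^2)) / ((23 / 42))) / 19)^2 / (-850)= 68049923197780369 / 527389538850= 129031.61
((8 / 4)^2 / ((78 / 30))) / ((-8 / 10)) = -25 / 13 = -1.92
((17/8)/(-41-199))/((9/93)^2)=-16337/17280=-0.95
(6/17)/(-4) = -3/34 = -0.09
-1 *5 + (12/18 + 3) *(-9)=-38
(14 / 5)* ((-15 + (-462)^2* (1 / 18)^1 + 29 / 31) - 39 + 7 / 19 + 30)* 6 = 585563496 / 2945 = 198833.11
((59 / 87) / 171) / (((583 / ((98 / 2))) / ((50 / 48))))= 72275 / 208158984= 0.00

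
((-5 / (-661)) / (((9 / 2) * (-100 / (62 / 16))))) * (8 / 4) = -31 / 237960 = -0.00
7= 7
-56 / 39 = -1.44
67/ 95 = 0.71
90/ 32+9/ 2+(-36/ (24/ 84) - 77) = -3131/ 16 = -195.69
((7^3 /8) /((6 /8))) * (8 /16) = 343 /12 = 28.58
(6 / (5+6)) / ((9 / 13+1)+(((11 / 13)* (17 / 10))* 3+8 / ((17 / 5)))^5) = 105436593020200000 / 2549016144183546684009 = 0.00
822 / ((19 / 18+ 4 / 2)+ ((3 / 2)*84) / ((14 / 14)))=14796 / 2323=6.37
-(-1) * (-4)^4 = 256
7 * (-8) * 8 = -448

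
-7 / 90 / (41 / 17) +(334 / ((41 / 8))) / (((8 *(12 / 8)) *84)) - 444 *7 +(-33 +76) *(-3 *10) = -12622167 / 2870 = -4397.97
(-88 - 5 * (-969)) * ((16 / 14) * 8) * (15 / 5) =913344 / 7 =130477.71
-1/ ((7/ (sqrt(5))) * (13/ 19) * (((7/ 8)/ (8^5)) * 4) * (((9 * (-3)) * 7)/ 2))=2490368 * sqrt(5)/ 120393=46.25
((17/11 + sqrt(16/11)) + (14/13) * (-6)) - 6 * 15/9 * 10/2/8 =-6387/572 + 4 * sqrt(11)/11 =-9.96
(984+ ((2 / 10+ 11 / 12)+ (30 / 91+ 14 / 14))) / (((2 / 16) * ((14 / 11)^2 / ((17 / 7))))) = 11078995829 / 936390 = 11831.60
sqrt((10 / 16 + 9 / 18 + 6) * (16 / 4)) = sqrt(114) / 2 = 5.34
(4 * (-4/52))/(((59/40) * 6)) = -80/2301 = -0.03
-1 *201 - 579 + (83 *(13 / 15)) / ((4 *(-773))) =-36177479 / 46380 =-780.02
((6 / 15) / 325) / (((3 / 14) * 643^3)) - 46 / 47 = -59616348293434 / 60912355866375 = -0.98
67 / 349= 0.19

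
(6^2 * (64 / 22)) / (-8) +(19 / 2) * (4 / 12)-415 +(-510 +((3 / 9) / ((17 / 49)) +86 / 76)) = -932.83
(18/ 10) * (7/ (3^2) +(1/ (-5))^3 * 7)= 812/ 625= 1.30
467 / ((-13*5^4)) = -467 / 8125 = -0.06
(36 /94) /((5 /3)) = 54 /235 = 0.23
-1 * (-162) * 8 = 1296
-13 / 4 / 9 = -13 / 36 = -0.36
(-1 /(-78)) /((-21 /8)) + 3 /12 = 803 /3276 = 0.25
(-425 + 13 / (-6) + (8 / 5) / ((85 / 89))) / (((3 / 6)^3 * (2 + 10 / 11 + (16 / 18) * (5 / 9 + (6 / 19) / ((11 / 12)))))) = -6122671929 / 6671650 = -917.71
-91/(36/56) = -1274/9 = -141.56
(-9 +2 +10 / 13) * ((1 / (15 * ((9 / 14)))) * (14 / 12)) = -0.75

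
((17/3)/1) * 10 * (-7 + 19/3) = -340/9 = -37.78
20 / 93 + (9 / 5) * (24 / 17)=2.76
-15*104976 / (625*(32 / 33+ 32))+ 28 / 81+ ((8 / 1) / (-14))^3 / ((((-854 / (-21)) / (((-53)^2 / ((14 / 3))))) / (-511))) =19234336217743 / 14405485500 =1335.21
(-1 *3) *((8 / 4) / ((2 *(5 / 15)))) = -9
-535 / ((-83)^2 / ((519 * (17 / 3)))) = -1573435 / 6889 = -228.40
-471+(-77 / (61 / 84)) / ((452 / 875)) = -4661478 / 6893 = -676.26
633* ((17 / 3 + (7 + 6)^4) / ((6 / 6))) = 18082700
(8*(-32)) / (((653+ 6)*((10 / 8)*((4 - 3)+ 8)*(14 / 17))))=-8704 / 207585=-0.04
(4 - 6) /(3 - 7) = 1 /2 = 0.50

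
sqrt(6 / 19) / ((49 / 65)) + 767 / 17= 65 * sqrt(114) / 931 + 767 / 17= 45.86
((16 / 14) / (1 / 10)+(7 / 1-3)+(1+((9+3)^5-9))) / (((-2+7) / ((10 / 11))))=3483752 / 77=45243.53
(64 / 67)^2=4096 / 4489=0.91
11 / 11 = 1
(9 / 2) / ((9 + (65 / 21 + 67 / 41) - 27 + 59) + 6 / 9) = 7749 / 79894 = 0.10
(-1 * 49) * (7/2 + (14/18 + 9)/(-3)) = -637/54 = -11.80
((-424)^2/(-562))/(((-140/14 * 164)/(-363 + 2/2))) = -4067432/57605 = -70.61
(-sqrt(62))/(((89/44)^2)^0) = -7.87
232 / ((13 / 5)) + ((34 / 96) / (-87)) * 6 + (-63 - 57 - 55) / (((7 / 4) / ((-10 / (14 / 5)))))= 28269973 / 63336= 446.35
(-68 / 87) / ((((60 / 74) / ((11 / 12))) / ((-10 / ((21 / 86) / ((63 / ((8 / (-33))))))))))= -3272687 / 348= -9404.27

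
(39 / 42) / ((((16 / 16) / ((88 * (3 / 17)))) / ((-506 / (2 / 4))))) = -1736592 / 119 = -14593.21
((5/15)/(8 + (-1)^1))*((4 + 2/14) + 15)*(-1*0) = 0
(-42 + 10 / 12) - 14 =-331 / 6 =-55.17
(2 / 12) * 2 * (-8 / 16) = -1 / 6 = -0.17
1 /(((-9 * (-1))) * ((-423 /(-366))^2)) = 14884 /178929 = 0.08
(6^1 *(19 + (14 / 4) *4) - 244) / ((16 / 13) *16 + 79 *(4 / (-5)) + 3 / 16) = 47840 / 45053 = 1.06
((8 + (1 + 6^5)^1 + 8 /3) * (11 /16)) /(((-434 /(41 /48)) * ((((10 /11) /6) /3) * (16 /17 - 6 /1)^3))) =569435580659 /353341829120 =1.61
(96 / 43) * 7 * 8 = 5376 / 43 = 125.02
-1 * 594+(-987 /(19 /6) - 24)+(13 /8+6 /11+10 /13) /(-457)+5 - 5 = -9234944409 /9933352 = -929.69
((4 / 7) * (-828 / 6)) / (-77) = 552 / 539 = 1.02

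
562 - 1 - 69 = 492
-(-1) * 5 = 5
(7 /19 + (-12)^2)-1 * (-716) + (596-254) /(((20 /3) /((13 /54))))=331633 /380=872.72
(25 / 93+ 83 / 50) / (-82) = -8969 / 381300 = -0.02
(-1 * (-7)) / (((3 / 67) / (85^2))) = 3388525 / 3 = 1129508.33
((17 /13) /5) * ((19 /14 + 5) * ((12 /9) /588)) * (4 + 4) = 6052 /200655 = 0.03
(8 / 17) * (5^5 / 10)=2500 / 17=147.06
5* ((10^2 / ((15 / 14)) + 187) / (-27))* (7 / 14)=-4205 / 162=-25.96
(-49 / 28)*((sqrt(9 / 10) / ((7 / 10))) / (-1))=3*sqrt(10) / 4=2.37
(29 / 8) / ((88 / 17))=493 / 704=0.70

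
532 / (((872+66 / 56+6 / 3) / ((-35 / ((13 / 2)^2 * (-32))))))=13034 / 828269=0.02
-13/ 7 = -1.86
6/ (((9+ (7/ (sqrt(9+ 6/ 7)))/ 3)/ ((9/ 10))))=150903/ 249790-567 * sqrt(483)/ 249790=0.55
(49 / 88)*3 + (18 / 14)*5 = 4989 / 616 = 8.10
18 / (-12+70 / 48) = -1.71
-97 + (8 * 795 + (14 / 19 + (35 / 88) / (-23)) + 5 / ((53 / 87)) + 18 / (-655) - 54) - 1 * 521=7605361215061 / 1335000040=5696.90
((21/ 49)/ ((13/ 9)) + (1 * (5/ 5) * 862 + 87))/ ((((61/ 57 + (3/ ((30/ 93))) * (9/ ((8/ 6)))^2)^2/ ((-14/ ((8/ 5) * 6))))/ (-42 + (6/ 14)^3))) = 0.32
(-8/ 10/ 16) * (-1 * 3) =3/ 20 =0.15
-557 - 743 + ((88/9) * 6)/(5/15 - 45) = -1301.31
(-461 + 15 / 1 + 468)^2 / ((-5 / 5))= -484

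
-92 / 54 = -46 / 27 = -1.70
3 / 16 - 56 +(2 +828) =12387 / 16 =774.19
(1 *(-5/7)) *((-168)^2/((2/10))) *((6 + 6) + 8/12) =-1276800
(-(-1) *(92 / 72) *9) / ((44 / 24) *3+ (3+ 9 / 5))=115 / 103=1.12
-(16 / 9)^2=-256 / 81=-3.16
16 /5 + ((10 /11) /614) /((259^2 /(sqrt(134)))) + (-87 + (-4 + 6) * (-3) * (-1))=-389 /5 + 5 * sqrt(134) /226532537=-77.80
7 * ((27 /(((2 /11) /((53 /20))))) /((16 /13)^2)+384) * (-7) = -323027061 /10240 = -31545.61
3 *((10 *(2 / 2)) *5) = 150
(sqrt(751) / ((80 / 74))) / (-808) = -37 * sqrt(751) / 32320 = -0.03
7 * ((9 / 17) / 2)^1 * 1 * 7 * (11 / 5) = 4851 / 170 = 28.54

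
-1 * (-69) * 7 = 483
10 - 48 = -38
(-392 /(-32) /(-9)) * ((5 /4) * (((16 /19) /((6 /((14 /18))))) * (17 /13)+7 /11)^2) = -800340036125 /774942174864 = -1.03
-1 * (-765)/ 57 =255/ 19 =13.42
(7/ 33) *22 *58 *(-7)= -5684/ 3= -1894.67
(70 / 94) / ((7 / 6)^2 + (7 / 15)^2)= 4500 / 9541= 0.47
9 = 9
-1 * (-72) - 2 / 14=503 / 7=71.86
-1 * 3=-3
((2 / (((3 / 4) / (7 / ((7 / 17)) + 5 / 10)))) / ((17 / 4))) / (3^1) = 560 / 153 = 3.66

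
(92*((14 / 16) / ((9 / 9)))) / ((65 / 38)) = 3059 / 65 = 47.06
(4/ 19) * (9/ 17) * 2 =72/ 323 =0.22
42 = 42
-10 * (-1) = 10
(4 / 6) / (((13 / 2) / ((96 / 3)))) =128 / 39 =3.28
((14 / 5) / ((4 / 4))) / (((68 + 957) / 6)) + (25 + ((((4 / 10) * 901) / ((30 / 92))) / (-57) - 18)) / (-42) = 11461523 / 36807750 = 0.31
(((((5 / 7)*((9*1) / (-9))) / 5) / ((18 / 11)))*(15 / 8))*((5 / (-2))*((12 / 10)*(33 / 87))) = 605 / 3248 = 0.19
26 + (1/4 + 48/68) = 1833/68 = 26.96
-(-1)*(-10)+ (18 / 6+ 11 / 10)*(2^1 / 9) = -9.09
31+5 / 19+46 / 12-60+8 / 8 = -2725 / 114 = -23.90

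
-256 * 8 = -2048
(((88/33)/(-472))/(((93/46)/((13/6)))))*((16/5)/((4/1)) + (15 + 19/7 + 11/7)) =-210197/1728405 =-0.12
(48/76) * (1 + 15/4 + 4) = 105/19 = 5.53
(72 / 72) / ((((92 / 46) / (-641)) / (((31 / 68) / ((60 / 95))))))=-377549 / 1632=-231.34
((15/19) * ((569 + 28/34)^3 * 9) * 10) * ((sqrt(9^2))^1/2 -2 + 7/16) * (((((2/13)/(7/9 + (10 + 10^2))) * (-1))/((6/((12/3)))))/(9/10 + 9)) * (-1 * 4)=14445970.05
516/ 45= 172/ 15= 11.47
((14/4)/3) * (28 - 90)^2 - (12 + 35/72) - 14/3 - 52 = 317917/72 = 4415.51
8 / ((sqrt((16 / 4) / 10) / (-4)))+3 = 3-16*sqrt(10) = -47.60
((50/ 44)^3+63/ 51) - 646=-116447103/ 181016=-643.30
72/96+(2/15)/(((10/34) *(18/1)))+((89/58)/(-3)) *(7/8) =0.33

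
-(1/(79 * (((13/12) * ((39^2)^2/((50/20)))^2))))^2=-0.00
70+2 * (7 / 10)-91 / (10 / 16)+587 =2564 / 5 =512.80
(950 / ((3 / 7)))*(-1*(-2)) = 13300 / 3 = 4433.33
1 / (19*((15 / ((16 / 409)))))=16 / 116565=0.00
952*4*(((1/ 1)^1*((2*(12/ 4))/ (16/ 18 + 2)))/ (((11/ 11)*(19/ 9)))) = 925344/ 247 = 3746.33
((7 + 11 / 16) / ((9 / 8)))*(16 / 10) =164 / 15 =10.93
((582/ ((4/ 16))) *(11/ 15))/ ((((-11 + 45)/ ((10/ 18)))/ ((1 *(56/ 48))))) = 14938/ 459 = 32.54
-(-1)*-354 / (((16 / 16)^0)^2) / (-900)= 59 / 150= 0.39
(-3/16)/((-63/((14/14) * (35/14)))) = 5/672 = 0.01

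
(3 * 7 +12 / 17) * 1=369 / 17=21.71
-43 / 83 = -0.52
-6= -6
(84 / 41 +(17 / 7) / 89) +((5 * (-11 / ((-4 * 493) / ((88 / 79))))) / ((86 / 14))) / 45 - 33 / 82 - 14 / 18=0.90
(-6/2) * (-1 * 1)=3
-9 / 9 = -1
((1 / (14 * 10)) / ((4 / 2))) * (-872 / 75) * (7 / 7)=-109 / 2625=-0.04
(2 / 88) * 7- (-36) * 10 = 15847 / 44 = 360.16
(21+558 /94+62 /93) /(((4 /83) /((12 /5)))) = 323036 /235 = 1374.62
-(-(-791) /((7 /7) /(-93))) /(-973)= -10509 /139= -75.60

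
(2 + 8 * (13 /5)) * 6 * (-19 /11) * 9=-116964 /55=-2126.62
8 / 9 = 0.89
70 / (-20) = -7 / 2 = -3.50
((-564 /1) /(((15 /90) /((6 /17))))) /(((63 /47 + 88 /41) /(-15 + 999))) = -38499795072 /114223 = -337058.17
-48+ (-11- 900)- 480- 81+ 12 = -1508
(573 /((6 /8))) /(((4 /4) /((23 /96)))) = 4393 /24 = 183.04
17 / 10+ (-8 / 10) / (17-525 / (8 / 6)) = 25651 / 15070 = 1.70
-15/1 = -15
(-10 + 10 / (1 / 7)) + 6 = 66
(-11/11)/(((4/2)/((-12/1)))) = 6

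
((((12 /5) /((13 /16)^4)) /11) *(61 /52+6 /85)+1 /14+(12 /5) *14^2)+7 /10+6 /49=40138360011609 /85053943975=471.92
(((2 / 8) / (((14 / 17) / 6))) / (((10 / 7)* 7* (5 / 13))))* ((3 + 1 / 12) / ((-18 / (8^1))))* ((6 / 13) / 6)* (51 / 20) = -10693 / 84000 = -0.13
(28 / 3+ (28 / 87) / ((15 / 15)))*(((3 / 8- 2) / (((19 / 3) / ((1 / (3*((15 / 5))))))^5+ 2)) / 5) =-91 / 17449069711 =-0.00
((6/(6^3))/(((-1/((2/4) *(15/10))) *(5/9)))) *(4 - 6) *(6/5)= 0.09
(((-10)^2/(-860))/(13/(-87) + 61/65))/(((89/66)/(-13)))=12129975/8538037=1.42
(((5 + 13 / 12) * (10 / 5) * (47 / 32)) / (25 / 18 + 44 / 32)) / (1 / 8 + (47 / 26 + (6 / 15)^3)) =16726125 / 5165443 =3.24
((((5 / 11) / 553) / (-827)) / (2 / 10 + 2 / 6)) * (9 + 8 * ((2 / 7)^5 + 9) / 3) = -0.00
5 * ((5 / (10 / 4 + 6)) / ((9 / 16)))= 800 / 153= 5.23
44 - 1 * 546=-502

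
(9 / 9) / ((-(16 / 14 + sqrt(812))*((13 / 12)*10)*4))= 21 / 645515 - 147*sqrt(203) / 2582060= -0.00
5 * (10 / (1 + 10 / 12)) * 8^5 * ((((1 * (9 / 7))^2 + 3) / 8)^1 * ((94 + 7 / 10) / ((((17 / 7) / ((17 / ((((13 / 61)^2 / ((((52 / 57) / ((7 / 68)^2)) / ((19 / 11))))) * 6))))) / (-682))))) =-3641344629806202880 / 84721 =-42980425512047.81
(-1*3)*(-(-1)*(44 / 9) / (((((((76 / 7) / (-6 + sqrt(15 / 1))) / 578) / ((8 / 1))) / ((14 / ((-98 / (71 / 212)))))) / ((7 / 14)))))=-902836 / 1007 + 451418*sqrt(15) / 3021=-317.83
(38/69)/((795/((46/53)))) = 0.00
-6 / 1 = -6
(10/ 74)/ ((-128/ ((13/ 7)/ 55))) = -13/ 364672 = -0.00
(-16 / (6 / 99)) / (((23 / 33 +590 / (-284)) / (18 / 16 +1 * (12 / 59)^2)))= 5022796878 / 22518589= 223.05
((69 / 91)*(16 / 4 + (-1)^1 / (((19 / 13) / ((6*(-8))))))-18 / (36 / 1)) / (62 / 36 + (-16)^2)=121977 / 1145833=0.11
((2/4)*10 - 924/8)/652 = -221/1304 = -0.17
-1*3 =-3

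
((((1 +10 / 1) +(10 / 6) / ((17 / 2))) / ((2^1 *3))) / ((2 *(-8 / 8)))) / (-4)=571 / 2448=0.23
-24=-24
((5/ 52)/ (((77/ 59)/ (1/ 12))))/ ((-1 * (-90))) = 0.00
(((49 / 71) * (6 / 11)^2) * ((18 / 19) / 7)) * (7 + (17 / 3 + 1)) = 0.38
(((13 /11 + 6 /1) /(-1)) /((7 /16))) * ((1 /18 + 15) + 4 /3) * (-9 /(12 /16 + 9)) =745760 /3003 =248.34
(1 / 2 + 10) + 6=33 / 2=16.50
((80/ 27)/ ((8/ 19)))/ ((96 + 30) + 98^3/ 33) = 209/ 850815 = 0.00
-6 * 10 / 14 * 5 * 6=-128.57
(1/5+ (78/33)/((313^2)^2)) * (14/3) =492693481938/527885872855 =0.93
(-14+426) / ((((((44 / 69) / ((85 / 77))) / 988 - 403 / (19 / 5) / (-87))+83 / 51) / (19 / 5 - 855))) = -14733020684928 / 119606623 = -123178.97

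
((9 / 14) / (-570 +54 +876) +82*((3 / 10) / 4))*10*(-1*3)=-10335 / 56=-184.55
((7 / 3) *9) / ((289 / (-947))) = -19887 / 289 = -68.81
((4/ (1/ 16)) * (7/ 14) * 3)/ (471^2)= 32/ 73947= 0.00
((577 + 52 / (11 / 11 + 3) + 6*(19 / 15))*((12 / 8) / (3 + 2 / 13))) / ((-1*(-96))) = 2.96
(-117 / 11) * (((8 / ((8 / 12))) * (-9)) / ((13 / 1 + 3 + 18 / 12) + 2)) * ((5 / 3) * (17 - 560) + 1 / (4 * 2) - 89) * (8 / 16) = -644031 / 22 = -29274.14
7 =7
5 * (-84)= -420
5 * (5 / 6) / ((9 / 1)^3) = 25 / 4374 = 0.01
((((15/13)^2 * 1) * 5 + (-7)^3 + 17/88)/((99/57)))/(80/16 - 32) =94985237/13250952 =7.17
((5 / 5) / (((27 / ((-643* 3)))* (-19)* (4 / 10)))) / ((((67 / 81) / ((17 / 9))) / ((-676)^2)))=12488011640 / 1273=9809907.02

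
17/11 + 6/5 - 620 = -617.25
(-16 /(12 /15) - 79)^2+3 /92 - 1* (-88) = 909791 /92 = 9889.03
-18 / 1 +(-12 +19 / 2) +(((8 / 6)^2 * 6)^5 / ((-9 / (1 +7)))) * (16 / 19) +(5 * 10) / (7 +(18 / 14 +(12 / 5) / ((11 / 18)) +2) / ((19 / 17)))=-422753546096105 / 4089396942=-103377.97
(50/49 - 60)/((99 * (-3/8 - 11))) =23120/441441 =0.05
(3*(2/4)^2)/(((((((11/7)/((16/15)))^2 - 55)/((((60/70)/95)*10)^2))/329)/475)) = -45480960/2518241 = -18.06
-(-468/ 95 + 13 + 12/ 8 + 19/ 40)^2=-58323769/ 577600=-100.98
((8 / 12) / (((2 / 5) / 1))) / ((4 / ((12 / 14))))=0.36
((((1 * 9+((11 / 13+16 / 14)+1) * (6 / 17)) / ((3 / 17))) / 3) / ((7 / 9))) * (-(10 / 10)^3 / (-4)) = 6.10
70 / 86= 35 / 43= 0.81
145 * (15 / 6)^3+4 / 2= 2267.62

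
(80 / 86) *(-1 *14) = -560 / 43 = -13.02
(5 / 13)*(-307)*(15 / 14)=-23025 / 182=-126.51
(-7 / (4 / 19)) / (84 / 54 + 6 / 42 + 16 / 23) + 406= 5440939 / 13876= 392.11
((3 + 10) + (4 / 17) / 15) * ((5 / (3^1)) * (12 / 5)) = 13276 / 255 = 52.06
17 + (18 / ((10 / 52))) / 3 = 241 / 5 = 48.20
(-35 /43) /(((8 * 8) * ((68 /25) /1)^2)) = -21875 /12725248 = -0.00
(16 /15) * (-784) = -12544 /15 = -836.27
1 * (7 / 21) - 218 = -653 / 3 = -217.67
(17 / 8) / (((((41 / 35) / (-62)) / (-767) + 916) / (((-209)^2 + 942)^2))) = 28170305220783635 / 6098325124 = 4619351.16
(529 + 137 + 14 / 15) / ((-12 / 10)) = -5002 / 9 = -555.78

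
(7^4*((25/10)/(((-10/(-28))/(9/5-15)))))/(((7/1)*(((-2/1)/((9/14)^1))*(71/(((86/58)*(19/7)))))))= 11889801/20590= 577.46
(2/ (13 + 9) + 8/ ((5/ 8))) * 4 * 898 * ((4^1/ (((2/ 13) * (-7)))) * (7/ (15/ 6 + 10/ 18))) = -1191868704/ 3025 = -394006.18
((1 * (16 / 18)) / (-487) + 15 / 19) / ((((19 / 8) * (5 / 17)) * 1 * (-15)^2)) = 8920648 / 1780045875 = 0.01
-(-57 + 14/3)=157/3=52.33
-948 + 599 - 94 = -443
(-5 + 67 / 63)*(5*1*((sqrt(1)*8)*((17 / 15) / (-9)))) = 33728 / 1701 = 19.83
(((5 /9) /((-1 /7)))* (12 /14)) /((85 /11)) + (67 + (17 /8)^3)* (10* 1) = 9994703 /13056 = 765.53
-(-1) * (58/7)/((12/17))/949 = 493/39858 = 0.01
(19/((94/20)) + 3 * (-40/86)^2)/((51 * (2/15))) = 1019275/1477351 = 0.69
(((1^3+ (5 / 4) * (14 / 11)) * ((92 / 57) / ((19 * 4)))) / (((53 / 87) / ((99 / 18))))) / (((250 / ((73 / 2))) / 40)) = 146073 / 50350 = 2.90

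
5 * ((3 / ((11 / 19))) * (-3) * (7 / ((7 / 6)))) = -5130 / 11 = -466.36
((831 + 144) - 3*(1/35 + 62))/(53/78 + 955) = 2153736/2609005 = 0.83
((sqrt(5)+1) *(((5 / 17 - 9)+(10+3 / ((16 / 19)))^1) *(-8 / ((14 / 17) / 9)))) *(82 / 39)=-162483 *sqrt(5) / 182 - 162483 / 182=-2889.04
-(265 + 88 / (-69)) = -18197 / 69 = -263.72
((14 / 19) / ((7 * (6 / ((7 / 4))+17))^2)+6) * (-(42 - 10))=-74598400 / 388531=-192.00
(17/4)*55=233.75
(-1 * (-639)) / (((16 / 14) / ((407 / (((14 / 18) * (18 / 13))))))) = 211309.31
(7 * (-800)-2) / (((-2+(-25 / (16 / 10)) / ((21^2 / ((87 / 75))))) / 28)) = 553387968 / 7201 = 76848.77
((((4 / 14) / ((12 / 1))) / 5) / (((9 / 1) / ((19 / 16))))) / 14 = 19 / 423360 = 0.00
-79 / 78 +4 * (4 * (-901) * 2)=-2248975 / 78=-28833.01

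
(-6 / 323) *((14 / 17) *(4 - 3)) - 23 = -126377 / 5491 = -23.02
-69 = -69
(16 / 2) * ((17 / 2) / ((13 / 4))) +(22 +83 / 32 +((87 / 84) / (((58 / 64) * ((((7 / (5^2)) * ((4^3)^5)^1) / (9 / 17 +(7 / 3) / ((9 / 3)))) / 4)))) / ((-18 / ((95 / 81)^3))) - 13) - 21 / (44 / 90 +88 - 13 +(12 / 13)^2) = 10456724506721187439145071 / 324322533739564376260608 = 32.24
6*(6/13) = 36/13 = 2.77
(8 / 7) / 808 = 1 / 707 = 0.00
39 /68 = 0.57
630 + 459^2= 211311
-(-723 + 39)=684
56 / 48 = 7 / 6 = 1.17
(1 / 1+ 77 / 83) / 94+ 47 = 183427 / 3901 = 47.02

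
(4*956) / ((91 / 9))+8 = 35144 / 91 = 386.20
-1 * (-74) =74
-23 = -23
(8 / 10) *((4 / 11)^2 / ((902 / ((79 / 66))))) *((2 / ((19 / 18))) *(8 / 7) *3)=364032 / 399186865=0.00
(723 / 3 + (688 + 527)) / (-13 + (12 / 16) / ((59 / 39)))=-26432 / 227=-116.44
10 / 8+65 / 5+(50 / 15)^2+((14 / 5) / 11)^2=2768881 / 108900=25.43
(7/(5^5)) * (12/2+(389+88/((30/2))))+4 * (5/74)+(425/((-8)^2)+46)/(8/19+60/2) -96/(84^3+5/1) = 2.90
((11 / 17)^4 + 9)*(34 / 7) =1532660 / 34391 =44.57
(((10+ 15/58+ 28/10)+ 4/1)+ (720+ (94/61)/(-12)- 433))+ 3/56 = 451707733/1485960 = 303.98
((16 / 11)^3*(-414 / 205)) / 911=-1695744 / 248570905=-0.01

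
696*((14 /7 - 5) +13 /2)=2436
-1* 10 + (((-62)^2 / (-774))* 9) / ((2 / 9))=-9079 / 43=-211.14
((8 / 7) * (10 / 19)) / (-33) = -80 / 4389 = -0.02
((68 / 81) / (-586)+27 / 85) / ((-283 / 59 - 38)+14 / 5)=-37636159 / 4760436339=-0.01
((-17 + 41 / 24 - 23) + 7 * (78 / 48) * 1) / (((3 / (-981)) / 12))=105621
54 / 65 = 0.83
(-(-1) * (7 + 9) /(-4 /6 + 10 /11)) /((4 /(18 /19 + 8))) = 2805 /19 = 147.63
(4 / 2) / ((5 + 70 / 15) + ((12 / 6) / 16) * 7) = 48 / 253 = 0.19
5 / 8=0.62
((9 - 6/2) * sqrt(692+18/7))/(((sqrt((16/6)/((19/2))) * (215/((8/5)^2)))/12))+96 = 1152 * sqrt(1939938)/37625+96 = 138.65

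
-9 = -9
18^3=5832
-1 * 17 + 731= 714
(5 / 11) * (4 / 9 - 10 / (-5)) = 10 / 9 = 1.11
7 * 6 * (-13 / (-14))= 39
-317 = -317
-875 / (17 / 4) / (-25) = 140 / 17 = 8.24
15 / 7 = 2.14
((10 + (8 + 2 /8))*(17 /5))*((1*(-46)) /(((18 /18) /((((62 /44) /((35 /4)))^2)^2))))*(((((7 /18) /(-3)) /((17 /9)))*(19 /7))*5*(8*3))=942759789472 /21970650625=42.91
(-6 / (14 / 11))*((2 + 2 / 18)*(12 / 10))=-11.94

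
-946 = -946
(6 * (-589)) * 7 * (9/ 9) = -24738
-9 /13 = -0.69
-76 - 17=-93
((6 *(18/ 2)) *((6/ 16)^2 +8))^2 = 197880489/ 1024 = 193242.67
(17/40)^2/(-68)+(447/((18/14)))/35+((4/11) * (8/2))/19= 40157021/4012800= 10.01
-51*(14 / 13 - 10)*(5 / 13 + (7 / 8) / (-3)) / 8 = 14297 / 2704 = 5.29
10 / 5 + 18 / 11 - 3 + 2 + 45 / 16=959 / 176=5.45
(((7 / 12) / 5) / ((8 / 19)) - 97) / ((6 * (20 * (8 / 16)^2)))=-46427 / 14400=-3.22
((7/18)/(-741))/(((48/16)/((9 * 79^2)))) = -43687/4446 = -9.83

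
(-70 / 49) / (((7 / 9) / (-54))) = 4860 / 49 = 99.18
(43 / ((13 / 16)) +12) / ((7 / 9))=7596 / 91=83.47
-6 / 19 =-0.32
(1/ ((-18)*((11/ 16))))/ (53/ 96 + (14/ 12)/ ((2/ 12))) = -256/ 23925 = -0.01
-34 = -34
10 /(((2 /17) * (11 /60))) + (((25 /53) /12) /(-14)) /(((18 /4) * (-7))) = 1430427875 /3085236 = 463.64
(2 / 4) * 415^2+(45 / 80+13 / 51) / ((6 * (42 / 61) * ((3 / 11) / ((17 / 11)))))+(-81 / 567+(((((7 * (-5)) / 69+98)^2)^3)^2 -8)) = 3847114800955108790793125317932804314017342645327 / 5217555805404235512827328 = 737340422304702039895951.90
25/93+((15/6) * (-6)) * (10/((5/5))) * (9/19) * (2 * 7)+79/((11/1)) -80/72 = -57634436/58311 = -988.40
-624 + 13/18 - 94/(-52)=-72712/117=-621.47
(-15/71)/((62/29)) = -435/4402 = -0.10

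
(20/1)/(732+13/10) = 200/7333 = 0.03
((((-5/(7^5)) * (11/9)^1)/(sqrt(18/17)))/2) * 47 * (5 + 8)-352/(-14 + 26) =-88/3-33605 * sqrt(34)/1815156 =-29.44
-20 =-20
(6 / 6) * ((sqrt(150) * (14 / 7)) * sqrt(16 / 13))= 40 * sqrt(78) / 13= 27.17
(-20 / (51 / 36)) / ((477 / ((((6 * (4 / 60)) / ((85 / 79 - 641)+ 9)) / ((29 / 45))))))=37920 / 1302347747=0.00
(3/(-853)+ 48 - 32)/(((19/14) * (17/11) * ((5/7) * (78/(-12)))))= -1.64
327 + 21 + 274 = 622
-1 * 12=-12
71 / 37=1.92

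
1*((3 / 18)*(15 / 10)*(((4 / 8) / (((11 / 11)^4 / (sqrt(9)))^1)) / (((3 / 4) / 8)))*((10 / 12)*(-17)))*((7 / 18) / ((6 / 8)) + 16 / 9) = -10540 / 81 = -130.12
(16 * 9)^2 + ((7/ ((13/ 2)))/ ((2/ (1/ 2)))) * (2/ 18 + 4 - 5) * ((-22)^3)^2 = -3172211200/ 117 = -27112916.24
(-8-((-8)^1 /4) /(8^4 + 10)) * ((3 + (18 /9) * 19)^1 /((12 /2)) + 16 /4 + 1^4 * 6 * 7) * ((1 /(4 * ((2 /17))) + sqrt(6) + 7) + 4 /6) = -1223431385 /295632-5206091 * sqrt(6) /12318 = -5173.61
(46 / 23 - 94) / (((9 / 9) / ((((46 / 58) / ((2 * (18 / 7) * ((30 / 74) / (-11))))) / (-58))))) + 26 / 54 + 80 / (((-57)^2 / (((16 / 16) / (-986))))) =-6.16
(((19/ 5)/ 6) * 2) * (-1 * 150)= -190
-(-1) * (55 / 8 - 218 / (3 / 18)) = -10409 / 8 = -1301.12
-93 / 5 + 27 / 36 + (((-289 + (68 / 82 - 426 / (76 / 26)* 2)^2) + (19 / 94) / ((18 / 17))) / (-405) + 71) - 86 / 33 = -359815726684757 / 2287141250130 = -157.32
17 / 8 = 2.12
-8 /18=-4 /9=-0.44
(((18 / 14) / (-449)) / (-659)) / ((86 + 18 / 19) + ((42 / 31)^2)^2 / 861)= 0.00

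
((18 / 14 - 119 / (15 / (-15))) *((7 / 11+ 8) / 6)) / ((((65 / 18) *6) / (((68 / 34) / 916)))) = 7999 / 458458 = 0.02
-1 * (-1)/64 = 1/64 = 0.02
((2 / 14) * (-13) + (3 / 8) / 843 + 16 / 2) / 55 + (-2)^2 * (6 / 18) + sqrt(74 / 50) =sqrt(37) / 5 + 3751933 / 2596440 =2.66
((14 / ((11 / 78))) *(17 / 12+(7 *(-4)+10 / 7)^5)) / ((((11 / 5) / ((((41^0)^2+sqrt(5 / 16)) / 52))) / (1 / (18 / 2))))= -13357215261965 / 10458756 - 13357215261965 *sqrt(5) / 41835024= -1991070.98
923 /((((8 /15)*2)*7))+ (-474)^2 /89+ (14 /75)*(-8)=1978577359 /747600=2646.57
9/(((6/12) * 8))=9/4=2.25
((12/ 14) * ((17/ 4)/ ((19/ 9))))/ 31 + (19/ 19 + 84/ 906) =1429899/ 1245146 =1.15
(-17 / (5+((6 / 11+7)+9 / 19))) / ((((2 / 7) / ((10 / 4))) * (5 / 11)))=-273581 / 10884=-25.14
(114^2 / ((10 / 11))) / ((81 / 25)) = 39710 / 9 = 4412.22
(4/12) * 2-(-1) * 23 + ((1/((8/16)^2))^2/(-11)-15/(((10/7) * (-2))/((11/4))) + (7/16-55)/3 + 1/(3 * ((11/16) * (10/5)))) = 823/44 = 18.70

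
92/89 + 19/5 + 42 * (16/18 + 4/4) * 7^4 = 254296363/1335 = 190484.17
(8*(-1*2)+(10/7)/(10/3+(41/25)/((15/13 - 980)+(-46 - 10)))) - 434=-10579110900/23531557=-449.57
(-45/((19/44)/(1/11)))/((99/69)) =-1380/209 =-6.60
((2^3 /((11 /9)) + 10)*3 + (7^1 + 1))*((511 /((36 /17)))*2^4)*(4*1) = 88120928 /99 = 890110.38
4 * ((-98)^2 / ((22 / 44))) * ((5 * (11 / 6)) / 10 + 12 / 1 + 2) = 1146077.33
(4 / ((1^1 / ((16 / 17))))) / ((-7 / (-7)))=64 / 17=3.76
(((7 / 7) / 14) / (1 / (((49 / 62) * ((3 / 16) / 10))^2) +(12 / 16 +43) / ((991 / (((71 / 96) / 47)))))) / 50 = 4601062368 / 14667121894391875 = 0.00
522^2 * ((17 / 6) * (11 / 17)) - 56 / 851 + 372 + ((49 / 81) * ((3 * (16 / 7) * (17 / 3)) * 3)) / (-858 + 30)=103381166098 / 206793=499925.85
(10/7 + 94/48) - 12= -1447/168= -8.61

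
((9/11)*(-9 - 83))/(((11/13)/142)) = -1528488/121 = -12632.13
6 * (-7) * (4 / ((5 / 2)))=-336 / 5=-67.20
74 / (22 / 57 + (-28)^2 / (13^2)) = 356421 / 24203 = 14.73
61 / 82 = 0.74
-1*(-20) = 20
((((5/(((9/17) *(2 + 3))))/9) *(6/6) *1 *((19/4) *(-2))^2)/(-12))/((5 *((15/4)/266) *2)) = -816221/72900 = -11.20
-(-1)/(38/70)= 35/19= 1.84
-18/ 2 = -9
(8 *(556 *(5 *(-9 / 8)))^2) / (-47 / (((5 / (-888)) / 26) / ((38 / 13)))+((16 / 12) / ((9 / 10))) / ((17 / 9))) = 9976881375 / 80884468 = 123.35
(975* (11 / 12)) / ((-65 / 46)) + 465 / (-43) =-55325 / 86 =-643.31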